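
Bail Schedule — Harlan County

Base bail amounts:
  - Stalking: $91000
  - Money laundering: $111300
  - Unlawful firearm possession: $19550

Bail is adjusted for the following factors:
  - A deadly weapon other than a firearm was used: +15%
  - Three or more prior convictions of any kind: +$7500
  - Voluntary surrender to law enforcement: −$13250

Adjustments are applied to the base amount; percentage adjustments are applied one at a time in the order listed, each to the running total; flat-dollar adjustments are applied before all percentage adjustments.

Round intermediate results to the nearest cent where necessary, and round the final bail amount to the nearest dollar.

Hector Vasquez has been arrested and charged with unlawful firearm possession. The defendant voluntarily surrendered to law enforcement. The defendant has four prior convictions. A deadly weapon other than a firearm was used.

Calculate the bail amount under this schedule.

Base amounts from the schedule: unlawful firearm possession $19550.
Single charge. Combined base = $19550.
Three or more prior convictions of any kind (+$7500 flat): $19550 + $7500 = $27050.
Voluntary surrender to law enforcement (−$13250 flat): $27050 − $13250 = $13800.
A deadly weapon other than a firearm was used (+15%): $13800 × 1.15 = $15870.

$15870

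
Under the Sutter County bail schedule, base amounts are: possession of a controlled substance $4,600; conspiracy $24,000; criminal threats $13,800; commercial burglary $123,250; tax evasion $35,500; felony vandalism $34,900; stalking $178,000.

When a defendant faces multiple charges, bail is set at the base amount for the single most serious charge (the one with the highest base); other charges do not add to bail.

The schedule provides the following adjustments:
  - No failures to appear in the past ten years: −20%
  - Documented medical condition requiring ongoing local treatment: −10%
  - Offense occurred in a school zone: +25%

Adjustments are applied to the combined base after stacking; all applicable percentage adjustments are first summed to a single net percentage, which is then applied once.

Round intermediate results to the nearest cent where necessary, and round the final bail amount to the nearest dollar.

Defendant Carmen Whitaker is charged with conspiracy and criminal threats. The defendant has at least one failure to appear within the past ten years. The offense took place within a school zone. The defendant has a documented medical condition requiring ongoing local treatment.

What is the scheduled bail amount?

$27,600

Base amounts from the schedule: conspiracy $24,000; criminal threats $13,800.
Stacking rule: use the highest base only. Highest is conspiracy at $24,000. Combined base = $24,000.
Net percentage adjustment: −10% +25% = +15%. $24,000 × 1.15 = $27,600.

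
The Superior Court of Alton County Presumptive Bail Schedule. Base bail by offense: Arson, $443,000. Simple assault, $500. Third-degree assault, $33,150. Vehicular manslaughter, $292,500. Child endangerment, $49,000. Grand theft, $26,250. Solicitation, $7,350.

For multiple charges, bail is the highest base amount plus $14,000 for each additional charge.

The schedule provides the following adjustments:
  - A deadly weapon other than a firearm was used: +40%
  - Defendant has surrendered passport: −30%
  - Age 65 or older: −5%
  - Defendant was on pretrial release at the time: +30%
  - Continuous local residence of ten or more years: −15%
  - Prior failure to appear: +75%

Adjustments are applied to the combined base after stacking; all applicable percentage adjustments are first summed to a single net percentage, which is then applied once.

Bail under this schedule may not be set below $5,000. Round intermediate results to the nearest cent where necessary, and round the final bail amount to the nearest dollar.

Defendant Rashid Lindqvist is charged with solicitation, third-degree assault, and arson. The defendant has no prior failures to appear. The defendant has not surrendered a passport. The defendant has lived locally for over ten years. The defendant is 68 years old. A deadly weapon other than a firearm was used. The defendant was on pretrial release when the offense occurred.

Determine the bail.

$706,500

Base amounts from the schedule: solicitation $7,350; third-degree assault $33,150; arson $443,000.
Stacking rule: highest base plus $14,000 per additional charge. Highest is arson at $443,000; 2 additional charges → +$28,000. Combined base = $471,000.
Net percentage adjustment: +40% −5% +30% −15% = +50%. $471,000 × 1.5 = $706,500.
$706,500 is at or above the $5,000 minimum.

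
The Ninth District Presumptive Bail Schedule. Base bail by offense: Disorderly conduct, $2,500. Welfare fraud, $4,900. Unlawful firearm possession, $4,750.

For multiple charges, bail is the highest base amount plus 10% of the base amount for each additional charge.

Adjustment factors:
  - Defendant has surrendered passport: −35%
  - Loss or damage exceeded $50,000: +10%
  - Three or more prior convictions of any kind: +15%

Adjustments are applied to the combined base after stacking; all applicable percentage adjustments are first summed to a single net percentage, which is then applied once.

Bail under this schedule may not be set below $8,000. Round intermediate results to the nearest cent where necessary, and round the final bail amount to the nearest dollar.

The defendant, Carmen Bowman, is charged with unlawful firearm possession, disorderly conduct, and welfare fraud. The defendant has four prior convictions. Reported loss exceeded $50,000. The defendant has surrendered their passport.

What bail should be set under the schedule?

Base amounts from the schedule: unlawful firearm possession $4,750; disorderly conduct $2,500; welfare fraud $4,900.
Stacking rule: highest base plus 10% of each additional charge. Highest is welfare fraud at $4,900. Additional: $4,750 × 10% = $475; $2,500 × 10% = $250. Combined base = $4,900 + $725 = $5,625.
Net percentage adjustment: −35% +10% +15% = −10%. $5,625 × 0.9 = $5,062.50.
Result $5,062.50 is below the minimum of $8,000; bail is set at the minimum $8,000.

$8,000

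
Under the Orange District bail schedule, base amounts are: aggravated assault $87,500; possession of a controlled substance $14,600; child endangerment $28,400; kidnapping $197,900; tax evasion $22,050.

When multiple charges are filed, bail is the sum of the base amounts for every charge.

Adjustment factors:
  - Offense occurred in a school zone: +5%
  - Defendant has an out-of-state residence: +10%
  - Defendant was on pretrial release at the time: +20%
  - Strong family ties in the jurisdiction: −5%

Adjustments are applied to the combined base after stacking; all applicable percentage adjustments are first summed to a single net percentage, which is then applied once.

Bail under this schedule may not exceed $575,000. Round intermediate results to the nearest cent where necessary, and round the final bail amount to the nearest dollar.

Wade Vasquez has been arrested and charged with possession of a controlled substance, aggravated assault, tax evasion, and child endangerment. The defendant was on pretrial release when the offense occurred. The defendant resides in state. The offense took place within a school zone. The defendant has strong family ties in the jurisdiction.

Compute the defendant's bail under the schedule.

Base amounts from the schedule: possession of a controlled substance $14,600; aggravated assault $87,500; tax evasion $22,050; child endangerment $28,400.
Stacking rule: sum of all bases. $14,600 + $87,500 + $22,050 + $28,400 = $152,550.
Net percentage adjustment: +5% +20% −5% = +20%. $152,550 × 1.2 = $183,060.
$183,060 is within the $575,000 maximum.

$183,060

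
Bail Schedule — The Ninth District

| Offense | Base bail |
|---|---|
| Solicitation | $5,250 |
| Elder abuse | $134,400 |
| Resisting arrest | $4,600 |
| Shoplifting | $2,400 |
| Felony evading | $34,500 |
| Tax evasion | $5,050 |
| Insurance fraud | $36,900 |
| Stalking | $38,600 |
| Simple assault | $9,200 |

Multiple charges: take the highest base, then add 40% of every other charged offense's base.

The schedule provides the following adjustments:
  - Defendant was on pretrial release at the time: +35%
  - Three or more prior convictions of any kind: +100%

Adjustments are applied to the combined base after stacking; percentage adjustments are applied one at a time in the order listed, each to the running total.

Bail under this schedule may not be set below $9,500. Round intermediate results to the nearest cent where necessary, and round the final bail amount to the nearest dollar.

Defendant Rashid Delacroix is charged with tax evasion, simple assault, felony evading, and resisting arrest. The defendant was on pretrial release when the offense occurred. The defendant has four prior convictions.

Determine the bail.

Base amounts from the schedule: tax evasion $5,050; simple assault $9,200; felony evading $34,500; resisting arrest $4,600.
Stacking rule: highest base plus 40% of each additional charge. Highest is felony evading at $34,500. Additional: $5,050 × 40% = $2,020; $9,200 × 40% = $3,680; $4,600 × 40% = $1,840. Combined base = $34,500 + $7,540 = $42,040.
Defendant was on pretrial release at the time (+35%): $42,040 × 1.35 = $56,754.
Three or more prior convictions of any kind (+100%): $56,754 × 2 = $113,508.
$113,508 is at or above the $9,500 minimum.

$113,508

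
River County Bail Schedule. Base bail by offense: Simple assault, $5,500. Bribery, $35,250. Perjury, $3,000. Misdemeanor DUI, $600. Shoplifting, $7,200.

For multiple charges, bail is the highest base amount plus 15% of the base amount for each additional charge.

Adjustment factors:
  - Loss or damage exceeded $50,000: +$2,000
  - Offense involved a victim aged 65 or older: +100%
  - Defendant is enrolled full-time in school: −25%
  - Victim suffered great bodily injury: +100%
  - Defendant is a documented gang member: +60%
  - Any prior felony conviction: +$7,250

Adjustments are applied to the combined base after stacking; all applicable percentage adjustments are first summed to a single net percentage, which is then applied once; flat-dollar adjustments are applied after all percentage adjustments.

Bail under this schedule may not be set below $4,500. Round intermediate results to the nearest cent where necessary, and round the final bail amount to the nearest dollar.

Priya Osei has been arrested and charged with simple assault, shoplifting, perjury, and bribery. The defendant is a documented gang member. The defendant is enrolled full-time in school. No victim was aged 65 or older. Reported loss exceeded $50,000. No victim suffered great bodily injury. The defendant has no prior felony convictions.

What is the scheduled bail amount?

Base amounts from the schedule: simple assault $5,500; shoplifting $7,200; perjury $3,000; bribery $35,250.
Stacking rule: highest base plus 15% of each additional charge. Highest is bribery at $35,250. Additional: $5,500 × 15% = $825; $7,200 × 15% = $1,080; $3,000 × 15% = $450. Combined base = $35,250 + $2,355 = $37,605.
Net percentage adjustment: −25% +60% = +35%. $37,605 × 1.35 = $50,766.75.
Loss or damage exceeded $50,000 (+$2,000 flat): $50,766.75 + $2,000 = $52,766.75.
$52,766.75 is at or above the $4,500 minimum.
Rounded to the nearest dollar: $52,767.

$52,767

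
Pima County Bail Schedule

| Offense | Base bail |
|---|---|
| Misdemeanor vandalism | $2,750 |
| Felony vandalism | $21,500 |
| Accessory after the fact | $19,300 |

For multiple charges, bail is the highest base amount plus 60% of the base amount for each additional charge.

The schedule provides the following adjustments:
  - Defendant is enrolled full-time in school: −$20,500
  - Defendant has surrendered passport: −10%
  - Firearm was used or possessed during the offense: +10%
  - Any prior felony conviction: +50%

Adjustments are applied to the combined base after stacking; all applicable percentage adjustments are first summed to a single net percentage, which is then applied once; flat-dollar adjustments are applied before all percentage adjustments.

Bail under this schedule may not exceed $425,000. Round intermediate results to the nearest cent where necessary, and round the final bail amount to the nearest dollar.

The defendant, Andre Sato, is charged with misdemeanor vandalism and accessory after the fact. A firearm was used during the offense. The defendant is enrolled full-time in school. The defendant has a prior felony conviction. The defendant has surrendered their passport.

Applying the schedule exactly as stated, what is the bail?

Base amounts from the schedule: misdemeanor vandalism $2,750; accessory after the fact $19,300.
Stacking rule: highest base plus 60% of each additional charge. Highest is accessory after the fact at $19,300. Additional: $2,750 × 60% = $1,650. Combined base = $19,300 + $1,650 = $20,950.
Defendant is enrolled full-time in school (−$20,500 flat): $20,950 − $20,500 = $450.
Net percentage adjustment: −10% +10% +50% = +50%. $450 × 1.5 = $675.
$675 is within the $425,000 maximum.

$675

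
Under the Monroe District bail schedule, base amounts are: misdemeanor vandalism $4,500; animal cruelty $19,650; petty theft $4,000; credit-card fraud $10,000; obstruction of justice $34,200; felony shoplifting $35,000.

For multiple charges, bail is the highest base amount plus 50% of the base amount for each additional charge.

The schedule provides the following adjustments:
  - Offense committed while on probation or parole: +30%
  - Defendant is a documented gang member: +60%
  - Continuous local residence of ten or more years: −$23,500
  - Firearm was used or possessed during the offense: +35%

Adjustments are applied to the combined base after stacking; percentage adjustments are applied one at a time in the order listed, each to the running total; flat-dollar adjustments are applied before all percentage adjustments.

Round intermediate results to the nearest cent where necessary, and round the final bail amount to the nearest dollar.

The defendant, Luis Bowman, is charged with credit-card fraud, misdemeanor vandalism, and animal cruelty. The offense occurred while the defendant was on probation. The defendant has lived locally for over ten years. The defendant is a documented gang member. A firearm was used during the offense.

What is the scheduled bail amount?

Base amounts from the schedule: credit-card fraud $10,000; misdemeanor vandalism $4,500; animal cruelty $19,650.
Stacking rule: highest base plus 50% of each additional charge. Highest is animal cruelty at $19,650. Additional: $10,000 × 50% = $5,000; $4,500 × 50% = $2,250. Combined base = $19,650 + $7,250 = $26,900.
Continuous local residence of ten or more years (−$23,500 flat): $26,900 − $23,500 = $3,400.
Offense committed while on probation or parole (+30%): $3,400 × 1.3 = $4,420.
Defendant is a documented gang member (+60%): $4,420 × 1.6 = $7,072.
Firearm was used or possessed during the offense (+35%): $7,072 × 1.35 = $9,547.20.
Rounded to the nearest dollar: $9,547.

$9,547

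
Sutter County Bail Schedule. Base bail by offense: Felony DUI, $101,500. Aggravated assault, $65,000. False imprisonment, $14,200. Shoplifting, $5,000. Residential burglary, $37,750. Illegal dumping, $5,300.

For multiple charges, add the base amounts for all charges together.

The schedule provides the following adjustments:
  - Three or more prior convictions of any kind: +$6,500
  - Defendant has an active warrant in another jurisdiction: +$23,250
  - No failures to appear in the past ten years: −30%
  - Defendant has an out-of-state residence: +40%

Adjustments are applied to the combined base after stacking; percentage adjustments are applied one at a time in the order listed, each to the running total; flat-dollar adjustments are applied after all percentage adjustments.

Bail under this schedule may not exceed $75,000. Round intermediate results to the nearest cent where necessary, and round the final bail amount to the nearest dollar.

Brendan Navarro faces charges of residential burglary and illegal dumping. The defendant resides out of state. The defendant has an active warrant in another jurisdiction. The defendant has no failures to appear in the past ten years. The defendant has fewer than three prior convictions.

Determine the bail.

Base amounts from the schedule: residential burglary $37,750; illegal dumping $5,300.
Stacking rule: sum of all bases. $37,750 + $5,300 = $43,050.
No failures to appear in the past ten years (−30%): $43,050 × 0.7 = $30,135.
Defendant has an out-of-state residence (+40%): $30,135 × 1.4 = $42,189.
Defendant has an active warrant in another jurisdiction (+$23,250 flat): $42,189 + $23,250 = $65,439.
$65,439 is within the $75,000 maximum.

$65,439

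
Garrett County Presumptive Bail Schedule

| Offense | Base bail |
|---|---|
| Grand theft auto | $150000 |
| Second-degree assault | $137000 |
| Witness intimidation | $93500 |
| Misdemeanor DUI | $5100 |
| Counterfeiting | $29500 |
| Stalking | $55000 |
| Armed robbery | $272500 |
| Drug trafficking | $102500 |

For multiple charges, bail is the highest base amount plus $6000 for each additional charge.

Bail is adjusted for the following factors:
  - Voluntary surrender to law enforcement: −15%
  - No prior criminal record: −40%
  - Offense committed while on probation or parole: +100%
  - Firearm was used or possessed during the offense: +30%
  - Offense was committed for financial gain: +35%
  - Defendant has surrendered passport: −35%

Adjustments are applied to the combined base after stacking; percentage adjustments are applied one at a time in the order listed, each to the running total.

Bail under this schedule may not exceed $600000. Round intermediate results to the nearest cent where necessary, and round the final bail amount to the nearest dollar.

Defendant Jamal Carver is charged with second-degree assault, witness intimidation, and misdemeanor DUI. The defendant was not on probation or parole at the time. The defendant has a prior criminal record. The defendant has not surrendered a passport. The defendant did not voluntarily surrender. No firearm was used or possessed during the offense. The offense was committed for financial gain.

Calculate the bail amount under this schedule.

$201150

Base amounts from the schedule: second-degree assault $137000; witness intimidation $93500; misdemeanor DUI $5100.
Stacking rule: highest base plus $6000 per additional charge. Highest is second-degree assault at $137000; 2 additional charges → +$12000. Combined base = $149000.
Offense was committed for financial gain (+35%): $149000 × 1.35 = $201150.
$201150 is within the $600000 maximum.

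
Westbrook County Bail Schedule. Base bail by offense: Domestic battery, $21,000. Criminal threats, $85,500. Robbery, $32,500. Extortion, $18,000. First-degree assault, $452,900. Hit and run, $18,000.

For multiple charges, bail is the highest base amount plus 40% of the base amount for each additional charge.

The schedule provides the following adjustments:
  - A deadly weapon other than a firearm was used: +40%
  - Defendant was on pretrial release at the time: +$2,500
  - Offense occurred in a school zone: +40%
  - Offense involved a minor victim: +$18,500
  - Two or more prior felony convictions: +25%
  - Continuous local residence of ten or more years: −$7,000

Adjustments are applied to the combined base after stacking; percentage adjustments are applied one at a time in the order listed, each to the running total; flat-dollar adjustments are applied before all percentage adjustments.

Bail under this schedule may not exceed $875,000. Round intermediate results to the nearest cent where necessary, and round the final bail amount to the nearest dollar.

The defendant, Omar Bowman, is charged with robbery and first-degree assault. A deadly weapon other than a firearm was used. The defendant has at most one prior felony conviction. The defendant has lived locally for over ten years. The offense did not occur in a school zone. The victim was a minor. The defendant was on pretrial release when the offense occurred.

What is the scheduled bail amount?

Base amounts from the schedule: robbery $32,500; first-degree assault $452,900.
Stacking rule: highest base plus 40% of each additional charge. Highest is first-degree assault at $452,900. Additional: $32,500 × 40% = $13,000. Combined base = $452,900 + $13,000 = $465,900.
Defendant was on pretrial release at the time (+$2,500 flat): $465,900 + $2,500 = $468,400.
Offense involved a minor victim (+$18,500 flat): $468,400 + $18,500 = $486,900.
Continuous local residence of ten or more years (−$7,000 flat): $486,900 − $7,000 = $479,900.
A deadly weapon other than a firearm was used (+40%): $479,900 × 1.4 = $671,860.
$671,860 is within the $875,000 maximum.

$671,860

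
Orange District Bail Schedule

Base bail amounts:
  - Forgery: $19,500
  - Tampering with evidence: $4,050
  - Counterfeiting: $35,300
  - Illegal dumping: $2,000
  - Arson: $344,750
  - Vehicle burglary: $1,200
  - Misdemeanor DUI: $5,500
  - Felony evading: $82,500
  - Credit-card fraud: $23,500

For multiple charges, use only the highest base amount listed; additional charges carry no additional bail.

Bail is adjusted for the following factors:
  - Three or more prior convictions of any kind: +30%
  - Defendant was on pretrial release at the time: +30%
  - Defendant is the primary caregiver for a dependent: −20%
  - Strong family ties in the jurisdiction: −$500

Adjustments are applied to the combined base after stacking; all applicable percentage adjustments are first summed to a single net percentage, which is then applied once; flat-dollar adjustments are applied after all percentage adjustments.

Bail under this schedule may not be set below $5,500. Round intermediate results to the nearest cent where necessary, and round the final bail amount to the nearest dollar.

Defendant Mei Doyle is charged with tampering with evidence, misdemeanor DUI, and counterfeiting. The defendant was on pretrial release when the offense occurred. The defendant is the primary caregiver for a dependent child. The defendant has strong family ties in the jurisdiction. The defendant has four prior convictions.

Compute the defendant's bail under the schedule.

Base amounts from the schedule: tampering with evidence $4,050; misdemeanor DUI $5,500; counterfeiting $35,300.
Stacking rule: use the highest base only. Highest is counterfeiting at $35,300. Combined base = $35,300.
Net percentage adjustment: +30% +30% −20% = +40%. $35,300 × 1.4 = $49,420.
Strong family ties in the jurisdiction (−$500 flat): $49,420 − $500 = $48,920.
$48,920 is at or above the $5,500 minimum.

$48,920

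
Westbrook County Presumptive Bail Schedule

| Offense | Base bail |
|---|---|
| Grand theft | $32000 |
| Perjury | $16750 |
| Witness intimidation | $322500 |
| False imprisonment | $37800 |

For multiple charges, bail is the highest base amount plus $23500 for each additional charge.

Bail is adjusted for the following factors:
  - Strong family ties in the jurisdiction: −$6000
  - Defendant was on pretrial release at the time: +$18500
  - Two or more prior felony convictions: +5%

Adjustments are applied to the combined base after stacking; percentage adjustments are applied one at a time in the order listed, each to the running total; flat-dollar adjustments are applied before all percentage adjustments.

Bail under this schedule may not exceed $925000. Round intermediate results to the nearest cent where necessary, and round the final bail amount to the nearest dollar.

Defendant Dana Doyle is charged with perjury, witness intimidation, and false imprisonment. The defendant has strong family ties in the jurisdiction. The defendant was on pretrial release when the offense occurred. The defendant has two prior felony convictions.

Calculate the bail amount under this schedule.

$401100

Base amounts from the schedule: perjury $16750; witness intimidation $322500; false imprisonment $37800.
Stacking rule: highest base plus $23500 per additional charge. Highest is witness intimidation at $322500; 2 additional charges → +$47000. Combined base = $369500.
Strong family ties in the jurisdiction (−$6000 flat): $369500 − $6000 = $363500.
Defendant was on pretrial release at the time (+$18500 flat): $363500 + $18500 = $382000.
Two or more prior felony convictions (+5%): $382000 × 1.05 = $401100.
$401100 is within the $925000 maximum.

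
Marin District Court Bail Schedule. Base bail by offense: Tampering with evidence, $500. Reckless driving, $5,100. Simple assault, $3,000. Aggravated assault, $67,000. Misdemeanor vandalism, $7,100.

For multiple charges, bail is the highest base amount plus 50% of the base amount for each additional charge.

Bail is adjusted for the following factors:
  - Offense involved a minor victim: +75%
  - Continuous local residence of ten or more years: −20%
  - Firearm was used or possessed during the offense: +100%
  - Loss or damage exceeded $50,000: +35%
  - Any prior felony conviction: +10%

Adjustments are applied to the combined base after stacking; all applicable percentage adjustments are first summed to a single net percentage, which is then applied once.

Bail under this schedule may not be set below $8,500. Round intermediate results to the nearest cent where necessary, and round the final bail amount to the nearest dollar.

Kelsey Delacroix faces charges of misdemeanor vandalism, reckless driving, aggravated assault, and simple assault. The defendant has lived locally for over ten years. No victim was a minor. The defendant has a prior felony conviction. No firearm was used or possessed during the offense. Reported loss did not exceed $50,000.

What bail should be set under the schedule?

$67,140

Base amounts from the schedule: misdemeanor vandalism $7,100; reckless driving $5,100; aggravated assault $67,000; simple assault $3,000.
Stacking rule: highest base plus 50% of each additional charge. Highest is aggravated assault at $67,000. Additional: $7,100 × 50% = $3,550; $5,100 × 50% = $2,550; $3,000 × 50% = $1,500. Combined base = $67,000 + $7,600 = $74,600.
Net percentage adjustment: −20% +10% = −10%. $74,600 × 0.9 = $67,140.
$67,140 is at or above the $8,500 minimum.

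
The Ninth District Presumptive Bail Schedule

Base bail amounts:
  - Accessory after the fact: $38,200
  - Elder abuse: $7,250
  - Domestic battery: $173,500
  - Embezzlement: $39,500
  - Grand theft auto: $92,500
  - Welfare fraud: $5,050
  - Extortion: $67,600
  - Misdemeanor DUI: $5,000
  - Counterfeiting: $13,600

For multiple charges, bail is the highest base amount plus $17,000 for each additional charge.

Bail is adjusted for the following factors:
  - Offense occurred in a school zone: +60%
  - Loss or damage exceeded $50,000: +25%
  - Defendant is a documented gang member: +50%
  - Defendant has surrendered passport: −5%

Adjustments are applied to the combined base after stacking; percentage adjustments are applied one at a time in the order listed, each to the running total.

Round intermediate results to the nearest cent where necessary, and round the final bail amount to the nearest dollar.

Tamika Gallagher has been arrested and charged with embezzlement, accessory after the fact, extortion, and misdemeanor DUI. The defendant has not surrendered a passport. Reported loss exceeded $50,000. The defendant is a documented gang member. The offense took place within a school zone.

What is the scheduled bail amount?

Base amounts from the schedule: embezzlement $39,500; accessory after the fact $38,200; extortion $67,600; misdemeanor DUI $5,000.
Stacking rule: highest base plus $17,000 per additional charge. Highest is extortion at $67,600; 3 additional charges → +$51,000. Combined base = $118,600.
Offense occurred in a school zone (+60%): $118,600 × 1.6 = $189,760.
Loss or damage exceeded $50,000 (+25%): $189,760 × 1.25 = $237,200.
Defendant is a documented gang member (+50%): $237,200 × 1.5 = $355,800.

$355,800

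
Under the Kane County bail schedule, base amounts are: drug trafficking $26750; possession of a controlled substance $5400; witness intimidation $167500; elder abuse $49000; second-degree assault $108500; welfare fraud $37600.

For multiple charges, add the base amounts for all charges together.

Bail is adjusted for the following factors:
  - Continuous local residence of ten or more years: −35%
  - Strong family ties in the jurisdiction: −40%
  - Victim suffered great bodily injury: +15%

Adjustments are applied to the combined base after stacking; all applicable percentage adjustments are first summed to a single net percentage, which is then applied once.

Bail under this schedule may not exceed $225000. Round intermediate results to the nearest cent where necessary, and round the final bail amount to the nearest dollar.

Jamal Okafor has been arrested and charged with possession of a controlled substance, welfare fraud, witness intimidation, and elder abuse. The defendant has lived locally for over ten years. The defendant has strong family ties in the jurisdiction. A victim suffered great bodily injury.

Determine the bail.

$103800

Base amounts from the schedule: possession of a controlled substance $5400; welfare fraud $37600; witness intimidation $167500; elder abuse $49000.
Stacking rule: sum of all bases. $5400 + $37600 + $167500 + $49000 = $259500.
Net percentage adjustment: −35% −40% +15% = −60%. $259500 × 0.4 = $103800.
$103800 is within the $225000 maximum.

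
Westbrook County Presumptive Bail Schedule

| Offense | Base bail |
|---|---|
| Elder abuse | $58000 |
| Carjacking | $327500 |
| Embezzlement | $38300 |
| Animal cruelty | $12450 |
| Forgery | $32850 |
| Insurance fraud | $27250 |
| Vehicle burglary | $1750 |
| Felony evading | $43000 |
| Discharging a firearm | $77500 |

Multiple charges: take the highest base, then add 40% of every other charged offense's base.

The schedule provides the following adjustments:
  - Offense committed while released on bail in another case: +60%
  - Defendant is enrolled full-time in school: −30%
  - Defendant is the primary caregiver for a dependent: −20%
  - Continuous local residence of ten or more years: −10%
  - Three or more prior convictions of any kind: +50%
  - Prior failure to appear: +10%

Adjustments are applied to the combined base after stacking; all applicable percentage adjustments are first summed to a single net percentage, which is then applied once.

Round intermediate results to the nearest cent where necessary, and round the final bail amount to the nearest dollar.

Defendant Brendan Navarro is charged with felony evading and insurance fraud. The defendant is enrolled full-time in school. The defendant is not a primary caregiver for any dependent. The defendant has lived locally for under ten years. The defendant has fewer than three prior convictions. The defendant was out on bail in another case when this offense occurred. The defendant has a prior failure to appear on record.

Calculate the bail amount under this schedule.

$75460

Base amounts from the schedule: felony evading $43000; insurance fraud $27250.
Stacking rule: highest base plus 40% of each additional charge. Highest is felony evading at $43000. Additional: $27250 × 40% = $10900. Combined base = $43000 + $10900 = $53900.
Net percentage adjustment: +60% −30% +10% = +40%. $53900 × 1.4 = $75460.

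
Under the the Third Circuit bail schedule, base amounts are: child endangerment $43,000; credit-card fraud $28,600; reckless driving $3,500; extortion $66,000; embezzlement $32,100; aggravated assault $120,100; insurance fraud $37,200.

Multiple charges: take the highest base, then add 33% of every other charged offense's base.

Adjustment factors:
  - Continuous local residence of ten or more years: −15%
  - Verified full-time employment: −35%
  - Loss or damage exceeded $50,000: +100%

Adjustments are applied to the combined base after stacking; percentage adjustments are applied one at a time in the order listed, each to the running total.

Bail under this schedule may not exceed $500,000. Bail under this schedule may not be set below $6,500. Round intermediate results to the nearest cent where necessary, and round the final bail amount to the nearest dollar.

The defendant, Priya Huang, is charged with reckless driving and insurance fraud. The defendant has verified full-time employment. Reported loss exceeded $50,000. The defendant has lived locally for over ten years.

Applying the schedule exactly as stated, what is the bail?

$42,382

Base amounts from the schedule: reckless driving $3,500; insurance fraud $37,200.
Stacking rule: highest base plus 33% of each additional charge. Highest is insurance fraud at $37,200. Additional: $3,500 × 33% = $1,155. Combined base = $37,200 + $1,155 = $38,355.
Continuous local residence of ten or more years (−15%): $38,355 × 0.85 = $32,601.75.
Verified full-time employment (−35%): $32,601.75 × 0.65 = $21,191.14.
Loss or damage exceeded $50,000 (+100%): $21,191.14 × 2 = $42,382.28.
$42,382.28 is within the $500,000 maximum.
$42,382.28 is at or above the $6,500 minimum.
Rounded to the nearest dollar: $42,382.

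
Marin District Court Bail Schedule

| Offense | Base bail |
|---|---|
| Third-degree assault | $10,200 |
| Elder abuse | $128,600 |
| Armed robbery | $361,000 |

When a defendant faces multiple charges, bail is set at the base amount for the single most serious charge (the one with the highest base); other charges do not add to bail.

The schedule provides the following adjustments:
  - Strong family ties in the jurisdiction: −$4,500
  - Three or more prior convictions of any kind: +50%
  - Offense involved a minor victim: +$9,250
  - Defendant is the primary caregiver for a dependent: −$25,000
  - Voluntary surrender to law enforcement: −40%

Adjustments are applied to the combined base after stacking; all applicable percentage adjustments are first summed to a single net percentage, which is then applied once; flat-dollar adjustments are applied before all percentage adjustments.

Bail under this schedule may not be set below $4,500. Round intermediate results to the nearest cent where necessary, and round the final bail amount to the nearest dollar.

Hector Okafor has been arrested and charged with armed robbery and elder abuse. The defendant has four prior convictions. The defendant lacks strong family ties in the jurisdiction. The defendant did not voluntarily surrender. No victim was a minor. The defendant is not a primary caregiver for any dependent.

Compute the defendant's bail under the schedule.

$541,500

Base amounts from the schedule: armed robbery $361,000; elder abuse $128,600.
Stacking rule: use the highest base only. Highest is armed robbery at $361,000. Combined base = $361,000.
Three or more prior convictions of any kind (+50%): $361,000 × 1.5 = $541,500.
$541,500 is at or above the $4,500 minimum.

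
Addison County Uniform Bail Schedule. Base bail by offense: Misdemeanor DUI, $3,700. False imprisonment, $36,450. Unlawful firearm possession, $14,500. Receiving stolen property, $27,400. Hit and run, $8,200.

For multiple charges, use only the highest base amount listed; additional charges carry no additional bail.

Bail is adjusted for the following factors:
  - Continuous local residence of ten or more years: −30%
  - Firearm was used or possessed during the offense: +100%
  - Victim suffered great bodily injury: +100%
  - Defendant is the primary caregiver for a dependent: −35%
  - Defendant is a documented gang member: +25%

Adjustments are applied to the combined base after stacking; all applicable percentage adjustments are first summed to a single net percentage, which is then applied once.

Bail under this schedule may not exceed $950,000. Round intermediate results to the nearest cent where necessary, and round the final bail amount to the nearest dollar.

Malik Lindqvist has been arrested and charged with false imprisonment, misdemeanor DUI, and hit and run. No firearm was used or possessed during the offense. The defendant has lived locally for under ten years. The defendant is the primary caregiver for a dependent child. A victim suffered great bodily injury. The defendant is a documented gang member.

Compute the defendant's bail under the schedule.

$69,255

Base amounts from the schedule: false imprisonment $36,450; misdemeanor DUI $3,700; hit and run $8,200.
Stacking rule: use the highest base only. Highest is false imprisonment at $36,450. Combined base = $36,450.
Net percentage adjustment: +100% −35% +25% = +90%. $36,450 × 1.9 = $69,255.
$69,255 is within the $950,000 maximum.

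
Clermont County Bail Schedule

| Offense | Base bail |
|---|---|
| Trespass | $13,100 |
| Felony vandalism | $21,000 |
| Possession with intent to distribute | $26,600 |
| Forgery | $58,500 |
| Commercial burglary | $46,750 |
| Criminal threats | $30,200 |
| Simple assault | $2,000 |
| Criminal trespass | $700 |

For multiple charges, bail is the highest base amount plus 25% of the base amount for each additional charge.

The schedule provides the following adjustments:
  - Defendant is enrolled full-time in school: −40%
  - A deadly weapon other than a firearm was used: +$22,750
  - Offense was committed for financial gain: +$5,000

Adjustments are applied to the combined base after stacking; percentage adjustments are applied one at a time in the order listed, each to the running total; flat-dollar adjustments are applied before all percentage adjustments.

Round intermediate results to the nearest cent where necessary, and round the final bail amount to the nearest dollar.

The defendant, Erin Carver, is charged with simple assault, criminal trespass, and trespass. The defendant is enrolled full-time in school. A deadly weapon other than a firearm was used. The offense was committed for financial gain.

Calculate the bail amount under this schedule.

$24,915

Base amounts from the schedule: simple assault $2,000; criminal trespass $700; trespass $13,100.
Stacking rule: highest base plus 25% of each additional charge. Highest is trespass at $13,100. Additional: $2,000 × 25% = $500; $700 × 25% = $175. Combined base = $13,100 + $675 = $13,775.
A deadly weapon other than a firearm was used (+$22,750 flat): $13,775 + $22,750 = $36,525.
Offense was committed for financial gain (+$5,000 flat): $36,525 + $5,000 = $41,525.
Defendant is enrolled full-time in school (−40%): $41,525 × 0.6 = $24,915.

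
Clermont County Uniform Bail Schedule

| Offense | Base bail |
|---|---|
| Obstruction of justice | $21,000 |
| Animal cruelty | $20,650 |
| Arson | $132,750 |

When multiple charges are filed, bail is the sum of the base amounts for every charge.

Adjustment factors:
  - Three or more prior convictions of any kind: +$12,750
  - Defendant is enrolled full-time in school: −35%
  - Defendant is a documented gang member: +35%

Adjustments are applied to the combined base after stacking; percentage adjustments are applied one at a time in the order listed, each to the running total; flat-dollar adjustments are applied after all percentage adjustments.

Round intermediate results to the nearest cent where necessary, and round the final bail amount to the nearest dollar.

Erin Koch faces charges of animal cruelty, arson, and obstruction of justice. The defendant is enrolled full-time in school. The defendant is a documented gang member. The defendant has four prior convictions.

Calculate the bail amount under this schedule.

Base amounts from the schedule: animal cruelty $20,650; arson $132,750; obstruction of justice $21,000.
Stacking rule: sum of all bases. $20,650 + $132,750 + $21,000 = $174,400.
Defendant is enrolled full-time in school (−35%): $174,400 × 0.65 = $113,360.
Defendant is a documented gang member (+35%): $113,360 × 1.35 = $153,036.
Three or more prior convictions of any kind (+$12,750 flat): $153,036 + $12,750 = $165,786.

$165,786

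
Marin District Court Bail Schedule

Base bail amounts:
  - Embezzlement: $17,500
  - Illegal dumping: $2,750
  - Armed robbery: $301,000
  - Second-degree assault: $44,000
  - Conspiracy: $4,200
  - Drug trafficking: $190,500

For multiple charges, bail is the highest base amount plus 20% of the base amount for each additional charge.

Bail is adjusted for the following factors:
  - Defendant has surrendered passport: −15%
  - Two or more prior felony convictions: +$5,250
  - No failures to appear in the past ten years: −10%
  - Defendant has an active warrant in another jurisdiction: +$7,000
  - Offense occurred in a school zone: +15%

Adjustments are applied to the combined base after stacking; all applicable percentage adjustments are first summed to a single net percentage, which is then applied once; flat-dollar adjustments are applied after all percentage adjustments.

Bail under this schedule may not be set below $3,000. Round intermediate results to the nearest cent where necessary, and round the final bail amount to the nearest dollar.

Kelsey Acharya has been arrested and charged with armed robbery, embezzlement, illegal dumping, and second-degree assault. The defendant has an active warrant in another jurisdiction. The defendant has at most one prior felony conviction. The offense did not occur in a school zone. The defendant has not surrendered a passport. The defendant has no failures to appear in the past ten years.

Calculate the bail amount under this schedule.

Base amounts from the schedule: armed robbery $301,000; embezzlement $17,500; illegal dumping $2,750; second-degree assault $44,000.
Stacking rule: highest base plus 20% of each additional charge. Highest is armed robbery at $301,000. Additional: $17,500 × 20% = $3,500; $2,750 × 20% = $550; $44,000 × 20% = $8,800. Combined base = $301,000 + $12,850 = $313,850.
No failures to appear in the past ten years (−10%): $313,850 × 0.9 = $282,465.
Defendant has an active warrant in another jurisdiction (+$7,000 flat): $282,465 + $7,000 = $289,465.
$289,465 is at or above the $3,000 minimum.

$289,465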